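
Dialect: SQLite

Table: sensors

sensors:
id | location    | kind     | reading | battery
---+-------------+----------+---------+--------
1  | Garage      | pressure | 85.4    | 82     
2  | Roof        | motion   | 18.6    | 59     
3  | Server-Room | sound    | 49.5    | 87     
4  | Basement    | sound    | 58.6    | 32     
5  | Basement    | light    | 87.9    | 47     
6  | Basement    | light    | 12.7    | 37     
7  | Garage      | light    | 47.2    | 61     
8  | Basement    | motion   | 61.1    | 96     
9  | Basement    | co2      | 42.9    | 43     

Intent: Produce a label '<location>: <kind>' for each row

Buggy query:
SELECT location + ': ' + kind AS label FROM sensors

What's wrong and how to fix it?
Bug: '+' is numeric addition; on text columns SQLite converts them to 0 instead of concatenating

Fix: Replace + with || to concatenate text

Corrected query:
SELECT location || ': ' || kind AS label FROM sensors

Result:
label             
------------------
Garage: pressure  
Roof: motion      
Server-Room: sound
Basement: sound   
Basement: light   
Basement: light   
Garage: light     
Basement: motion  
Basement: co2     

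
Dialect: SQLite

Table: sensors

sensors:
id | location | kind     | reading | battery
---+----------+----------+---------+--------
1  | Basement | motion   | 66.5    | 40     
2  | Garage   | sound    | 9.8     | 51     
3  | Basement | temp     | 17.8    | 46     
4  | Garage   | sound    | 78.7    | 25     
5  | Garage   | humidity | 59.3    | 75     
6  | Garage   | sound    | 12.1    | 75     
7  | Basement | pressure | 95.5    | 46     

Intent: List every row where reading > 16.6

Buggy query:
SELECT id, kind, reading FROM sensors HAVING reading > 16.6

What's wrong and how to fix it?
Bug: HAVING filters the output of aggregation, but this query has no GROUP BY and no aggregate functions, so SQLite rejects it (HAVING clause on a non-aggregate query); the condition here is per row

Fix: Replace HAVING with WHERE since the condition applies to individual rows

Corrected query:
SELECT id, kind, reading FROM sensors WHERE reading > 16.6

Result:
id | kind     | reading
---+----------+--------
1  | motion   | 66.5   
3  | temp     | 17.8   
4  | sound    | 78.7   
5  | humidity | 59.3   
7  | pressure | 95.5   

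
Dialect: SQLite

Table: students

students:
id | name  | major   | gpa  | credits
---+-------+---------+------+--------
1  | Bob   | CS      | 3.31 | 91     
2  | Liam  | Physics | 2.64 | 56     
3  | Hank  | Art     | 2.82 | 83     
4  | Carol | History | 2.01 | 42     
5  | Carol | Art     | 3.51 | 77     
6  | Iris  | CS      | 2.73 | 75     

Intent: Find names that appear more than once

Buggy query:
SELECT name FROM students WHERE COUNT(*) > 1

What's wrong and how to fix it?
Bug: COUNT(*) is an aggregate and cannot be used in WHERE

Fix: GROUP BY name, then filter groups with HAVING COUNT(*) > 1

Corrected query:
SELECT name FROM students GROUP BY name HAVING COUNT(*) > 1

Result:
name 
-----
Carol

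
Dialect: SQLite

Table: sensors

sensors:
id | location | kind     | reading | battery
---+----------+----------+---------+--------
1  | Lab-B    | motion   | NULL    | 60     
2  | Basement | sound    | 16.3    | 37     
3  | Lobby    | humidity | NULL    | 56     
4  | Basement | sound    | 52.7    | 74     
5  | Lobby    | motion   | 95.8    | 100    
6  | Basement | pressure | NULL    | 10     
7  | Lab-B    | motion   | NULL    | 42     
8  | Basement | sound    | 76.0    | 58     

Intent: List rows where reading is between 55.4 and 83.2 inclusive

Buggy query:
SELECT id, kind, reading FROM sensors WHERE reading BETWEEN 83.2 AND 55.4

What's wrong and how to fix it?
Bug: BETWEEN expects the lower bound first; with 83.2 AND 55.4 the range is empty

Fix: Write BETWEEN 55.4 AND 83.2

Corrected query:
SELECT id, kind, reading FROM sensors WHERE reading BETWEEN 55.4 AND 83.2

Result:
id | kind  | reading
---+-------+--------
8  | sound | 76     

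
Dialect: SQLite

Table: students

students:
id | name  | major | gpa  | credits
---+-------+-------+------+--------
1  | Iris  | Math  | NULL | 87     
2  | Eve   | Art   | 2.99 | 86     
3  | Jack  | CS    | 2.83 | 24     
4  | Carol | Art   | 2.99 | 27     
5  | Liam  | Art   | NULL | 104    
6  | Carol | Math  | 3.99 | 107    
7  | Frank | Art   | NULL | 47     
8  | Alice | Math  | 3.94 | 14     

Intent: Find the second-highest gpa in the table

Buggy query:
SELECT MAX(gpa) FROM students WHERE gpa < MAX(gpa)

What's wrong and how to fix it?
Bug: The inner MAX is an aggregate inside WHERE, which is not allowed

Fix: Compute the overall MAX in a subquery, then take MAX of rows below it

Corrected query:
SELECT MAX(gpa) FROM students WHERE gpa < (SELECT MAX(gpa) FROM students)

Result:
MAX(gpa)
--------
3.94    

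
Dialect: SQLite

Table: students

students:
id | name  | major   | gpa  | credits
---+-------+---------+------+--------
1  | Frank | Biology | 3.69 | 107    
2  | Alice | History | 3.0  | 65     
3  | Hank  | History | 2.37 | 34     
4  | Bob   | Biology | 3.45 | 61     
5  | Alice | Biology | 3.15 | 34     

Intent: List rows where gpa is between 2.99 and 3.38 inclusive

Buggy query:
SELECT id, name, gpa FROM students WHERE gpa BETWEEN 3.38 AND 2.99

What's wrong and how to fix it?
Bug: BETWEEN expects the lower bound first; with 3.38 AND 2.99 the range is empty

Fix: Swap the bounds so the smaller value comes first

Corrected query:
SELECT id, name, gpa FROM students WHERE gpa BETWEEN 2.99 AND 3.38

Result:
id | name  | gpa 
---+-------+-----
2  | Alice | 3   
5  | Alice | 3.15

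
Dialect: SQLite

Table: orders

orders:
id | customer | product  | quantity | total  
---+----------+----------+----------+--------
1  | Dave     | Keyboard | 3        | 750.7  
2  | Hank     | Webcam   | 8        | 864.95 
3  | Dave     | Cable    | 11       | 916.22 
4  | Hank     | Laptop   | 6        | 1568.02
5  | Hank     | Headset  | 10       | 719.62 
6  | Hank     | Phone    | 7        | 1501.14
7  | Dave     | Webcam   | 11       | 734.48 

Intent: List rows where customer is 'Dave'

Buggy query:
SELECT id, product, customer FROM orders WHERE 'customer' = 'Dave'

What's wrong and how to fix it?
Bug: 'customer' in single quotes is a string literal, not the column; the comparison is literal-vs-literal and never true

Fix: Reference the column as customer without single quotes

Corrected query:
SELECT id, product, customer FROM orders WHERE customer = 'Dave'

Result:
id | product  | customer
---+----------+---------
1  | Keyboard | Dave    
3  | Cable    | Dave    
7  | Webcam   | Dave    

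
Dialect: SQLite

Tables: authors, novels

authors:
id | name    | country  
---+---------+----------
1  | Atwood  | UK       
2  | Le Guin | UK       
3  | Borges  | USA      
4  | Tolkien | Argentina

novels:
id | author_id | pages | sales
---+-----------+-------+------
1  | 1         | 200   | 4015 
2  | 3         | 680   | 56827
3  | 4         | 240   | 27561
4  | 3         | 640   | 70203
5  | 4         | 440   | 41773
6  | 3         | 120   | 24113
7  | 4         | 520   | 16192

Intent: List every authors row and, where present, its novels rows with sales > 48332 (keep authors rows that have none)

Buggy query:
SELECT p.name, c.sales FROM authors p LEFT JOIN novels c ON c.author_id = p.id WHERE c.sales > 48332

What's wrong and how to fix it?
Bug: A WHERE condition on the right-hand table after LEFT JOIN drops unmatched parents

Fix: Move the right-table condition into the ON clause so unmatched parents are kept

Corrected query:
SELECT p.name, c.sales FROM authors p LEFT JOIN novels c ON c.author_id = p.id AND c.sales > 48332

Result:
name    | sales
--------+------
Atwood  | NULL 
Le Guin | NULL 
Borges  | 56827
Borges  | 70203
Tolkien | NULL 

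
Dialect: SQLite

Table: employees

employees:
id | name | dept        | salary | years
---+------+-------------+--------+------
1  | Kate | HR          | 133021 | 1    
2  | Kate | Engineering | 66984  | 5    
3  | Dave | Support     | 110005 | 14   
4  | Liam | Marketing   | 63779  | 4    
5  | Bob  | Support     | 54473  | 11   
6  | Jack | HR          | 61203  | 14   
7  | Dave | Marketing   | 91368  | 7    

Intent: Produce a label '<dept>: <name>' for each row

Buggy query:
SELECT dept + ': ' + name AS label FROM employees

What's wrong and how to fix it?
Bug: '+' is numeric addition; on text columns SQLite converts them to 0 instead of concatenating

Fix: Replace + with || to concatenate text

Corrected query:
SELECT dept || ': ' || name AS label FROM employees

Result:
label            
-----------------
HR: Kate         
Engineering: Kate
Support: Dave    
Marketing: Liam  
Support: Bob     
HR: Jack         
Marketing: Dave  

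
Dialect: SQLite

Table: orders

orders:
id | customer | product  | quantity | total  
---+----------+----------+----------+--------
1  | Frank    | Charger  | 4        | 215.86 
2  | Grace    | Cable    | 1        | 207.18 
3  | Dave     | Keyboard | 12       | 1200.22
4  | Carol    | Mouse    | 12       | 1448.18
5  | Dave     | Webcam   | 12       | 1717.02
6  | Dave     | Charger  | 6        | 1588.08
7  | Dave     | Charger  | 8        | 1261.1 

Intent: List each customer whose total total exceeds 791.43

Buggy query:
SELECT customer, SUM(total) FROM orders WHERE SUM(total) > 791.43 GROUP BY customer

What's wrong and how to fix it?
Bug: SUM(total) is an aggregate, but WHERE filters rows before aggregation

Fix: Move the aggregate condition to a HAVING clause

Corrected query:
SELECT customer, SUM(total) FROM orders GROUP BY customer HAVING SUM(total) > 791.43

Result:
customer | SUM(total)
---------+-----------
Carol    | 1448.18   
Dave     | 5766.42   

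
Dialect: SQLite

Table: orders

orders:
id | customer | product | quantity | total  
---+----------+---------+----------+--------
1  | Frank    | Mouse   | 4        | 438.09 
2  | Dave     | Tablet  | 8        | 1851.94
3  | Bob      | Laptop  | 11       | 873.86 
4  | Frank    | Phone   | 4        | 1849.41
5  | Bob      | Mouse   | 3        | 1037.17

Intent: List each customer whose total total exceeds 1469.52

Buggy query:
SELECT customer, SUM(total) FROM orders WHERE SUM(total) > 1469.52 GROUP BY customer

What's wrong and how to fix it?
Bug: WHERE runs before GROUP BY, so aggregates aren't available there

Fix: Move the aggregate condition to a HAVING clause

Corrected query:
SELECT customer, SUM(total) FROM orders GROUP BY customer HAVING SUM(total) > 1469.52

Result:
customer | SUM(total)
---------+-----------
Bob      | 1911.03   
Dave     | 1851.94   
Frank    | 2287.5    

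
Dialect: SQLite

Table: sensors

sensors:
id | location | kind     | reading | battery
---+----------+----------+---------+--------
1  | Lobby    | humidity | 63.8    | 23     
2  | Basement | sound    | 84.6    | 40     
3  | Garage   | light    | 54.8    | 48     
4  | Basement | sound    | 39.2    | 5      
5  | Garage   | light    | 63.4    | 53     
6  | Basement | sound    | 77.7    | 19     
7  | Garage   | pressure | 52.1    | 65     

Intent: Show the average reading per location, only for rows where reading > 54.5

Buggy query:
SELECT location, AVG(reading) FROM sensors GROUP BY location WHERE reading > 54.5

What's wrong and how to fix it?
Bug: WHERE cannot follow GROUP BY

Fix: Move the WHERE clause before GROUP BY

Corrected query:
SELECT location, AVG(reading) FROM sensors WHERE reading > 54.5 GROUP BY location

Result:
location | AVG(reading)
---------+-------------
Basement | 81.15       
Garage   | 59.1        
Lobby    | 63.8        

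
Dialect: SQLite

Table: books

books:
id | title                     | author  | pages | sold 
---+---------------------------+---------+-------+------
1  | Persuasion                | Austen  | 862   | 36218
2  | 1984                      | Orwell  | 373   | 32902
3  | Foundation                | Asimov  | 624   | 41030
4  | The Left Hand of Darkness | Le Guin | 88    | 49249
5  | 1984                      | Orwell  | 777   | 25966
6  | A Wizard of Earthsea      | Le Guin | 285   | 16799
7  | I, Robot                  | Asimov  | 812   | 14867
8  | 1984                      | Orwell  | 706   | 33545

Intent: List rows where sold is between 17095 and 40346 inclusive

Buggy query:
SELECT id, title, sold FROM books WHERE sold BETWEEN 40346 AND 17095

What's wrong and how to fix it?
Bug: BETWEEN expects the lower bound first; with 40346 AND 17095 the range is empty

Fix: Write BETWEEN 17095 AND 40346

Corrected query:
SELECT id, title, sold FROM books WHERE sold BETWEEN 17095 AND 40346

Result:
id | title      | sold 
---+------------+------
1  | Persuasion | 36218
2  | 1984       | 32902
5  | 1984       | 25966
8  | 1984       | 33545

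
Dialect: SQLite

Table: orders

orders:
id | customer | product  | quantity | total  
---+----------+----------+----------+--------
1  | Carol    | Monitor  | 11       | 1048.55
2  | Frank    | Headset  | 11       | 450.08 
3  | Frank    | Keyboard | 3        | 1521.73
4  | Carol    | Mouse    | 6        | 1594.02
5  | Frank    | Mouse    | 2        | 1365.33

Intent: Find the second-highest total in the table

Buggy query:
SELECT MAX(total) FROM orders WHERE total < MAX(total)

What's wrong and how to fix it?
Bug: The inner MAX is an aggregate inside WHERE, which is not allowed

Fix: Put the inner MAX in a scalar subquery

Corrected query:
SELECT MAX(total) FROM orders WHERE total < (SELECT MAX(total) FROM orders)

Result:
MAX(total)
----------
1521.73   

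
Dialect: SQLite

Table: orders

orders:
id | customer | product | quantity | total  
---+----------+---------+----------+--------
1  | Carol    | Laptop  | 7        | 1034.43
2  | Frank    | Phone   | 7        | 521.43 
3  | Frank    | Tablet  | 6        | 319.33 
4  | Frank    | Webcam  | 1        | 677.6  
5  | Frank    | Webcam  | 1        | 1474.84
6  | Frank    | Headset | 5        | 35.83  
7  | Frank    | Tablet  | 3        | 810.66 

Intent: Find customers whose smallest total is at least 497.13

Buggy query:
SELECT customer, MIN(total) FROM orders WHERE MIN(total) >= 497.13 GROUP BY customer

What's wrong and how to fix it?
Bug: MIN() in WHERE is a misuse of aggregate

Fix: Replace WHERE with HAVING after the GROUP BY

Corrected query:
SELECT customer, MIN(total) FROM orders GROUP BY customer HAVING MIN(total) >= 497.13

Result:
customer | MIN(total)
---------+-----------
Carol    | 1034.43   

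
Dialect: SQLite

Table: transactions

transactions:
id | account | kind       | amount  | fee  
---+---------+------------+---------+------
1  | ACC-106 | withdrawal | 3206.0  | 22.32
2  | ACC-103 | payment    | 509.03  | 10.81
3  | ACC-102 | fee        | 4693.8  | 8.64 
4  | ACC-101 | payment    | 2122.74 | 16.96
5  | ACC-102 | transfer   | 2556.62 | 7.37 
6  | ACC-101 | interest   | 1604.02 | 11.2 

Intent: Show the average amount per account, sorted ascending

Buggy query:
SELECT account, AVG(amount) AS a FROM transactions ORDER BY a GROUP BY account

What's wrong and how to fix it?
Bug: GROUP BY must precede ORDER BY

Fix: Reorder: SELECT … FROM … GROUP BY … ORDER BY …

Corrected query:
SELECT account, AVG(amount) AS a FROM transactions GROUP BY account ORDER BY a

Result:
account | a      
--------+--------
ACC-103 | 509.03 
ACC-101 | 1863.38
ACC-106 | 3206   
ACC-102 | 3625.21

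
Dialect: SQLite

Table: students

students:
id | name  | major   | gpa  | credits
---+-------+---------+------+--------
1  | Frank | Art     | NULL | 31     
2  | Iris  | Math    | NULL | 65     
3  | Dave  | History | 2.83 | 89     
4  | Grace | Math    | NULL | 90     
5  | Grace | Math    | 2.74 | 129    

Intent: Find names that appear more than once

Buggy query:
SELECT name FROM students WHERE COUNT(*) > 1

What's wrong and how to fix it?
Bug: COUNT(*) is an aggregate and cannot be used in WHERE

Fix: GROUP BY name, then filter groups with HAVING COUNT(*) > 1

Corrected query:
SELECT name FROM students GROUP BY name HAVING COUNT(*) > 1

Result:
name 
-----
Grace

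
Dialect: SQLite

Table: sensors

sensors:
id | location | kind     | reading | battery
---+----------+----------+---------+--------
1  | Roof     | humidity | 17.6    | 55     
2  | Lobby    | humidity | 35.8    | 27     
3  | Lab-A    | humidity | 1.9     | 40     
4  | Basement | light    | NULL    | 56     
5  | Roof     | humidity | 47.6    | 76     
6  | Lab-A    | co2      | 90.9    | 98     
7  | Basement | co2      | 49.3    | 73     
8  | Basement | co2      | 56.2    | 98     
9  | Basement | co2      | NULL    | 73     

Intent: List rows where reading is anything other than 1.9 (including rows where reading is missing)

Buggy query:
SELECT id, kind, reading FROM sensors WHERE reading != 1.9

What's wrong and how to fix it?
Bug: Inequality against NULL is unknown, not true; rows with NULL are dropped

Fix: Add an explicit OR reading IS NULL to include the missing-value rows

Corrected query:
SELECT id, kind, reading FROM sensors WHERE reading != 1.9 OR reading IS NULL

Result:
id | kind     | reading
---+----------+--------
1  | humidity | 17.6   
2  | humidity | 35.8   
4  | light    | NULL   
5  | humidity | 47.6   
6  | co2      | 90.9   
7  | co2      | 49.3   
8  | co2      | 56.2   
9  | co2      | NULL   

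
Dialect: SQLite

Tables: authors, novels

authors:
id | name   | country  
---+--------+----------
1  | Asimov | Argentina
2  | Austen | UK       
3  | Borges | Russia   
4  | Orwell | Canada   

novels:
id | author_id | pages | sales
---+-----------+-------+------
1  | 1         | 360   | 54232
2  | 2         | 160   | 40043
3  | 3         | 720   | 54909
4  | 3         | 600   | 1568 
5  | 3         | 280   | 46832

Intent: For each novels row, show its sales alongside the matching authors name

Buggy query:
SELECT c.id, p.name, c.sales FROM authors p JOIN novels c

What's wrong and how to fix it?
Bug: Missing join condition: each novels row is matched to all authors rows instead of just its own

Fix: Specify the join condition linking the foreign key to the parent id

Corrected query:
SELECT c.id, p.name, c.sales FROM authors p JOIN novels c ON c.author_id = p.id

Result:
id | name   | sales
---+--------+------
1  | Asimov | 54232
2  | Austen | 40043
3  | Borges | 54909
4  | Borges | 1568 
5  | Borges | 46832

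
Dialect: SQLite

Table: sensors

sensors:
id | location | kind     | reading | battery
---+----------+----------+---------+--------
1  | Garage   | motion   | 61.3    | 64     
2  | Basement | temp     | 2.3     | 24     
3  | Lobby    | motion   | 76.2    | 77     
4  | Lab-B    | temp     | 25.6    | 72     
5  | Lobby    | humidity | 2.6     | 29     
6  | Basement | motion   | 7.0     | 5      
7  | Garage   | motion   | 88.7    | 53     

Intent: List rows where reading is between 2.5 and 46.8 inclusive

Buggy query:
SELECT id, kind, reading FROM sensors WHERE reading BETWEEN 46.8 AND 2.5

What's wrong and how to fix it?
Bug: The bounds are reversed; BETWEEN a AND b requires a <= b to match anything

Fix: Swap the bounds so the smaller value comes first

Corrected query:
SELECT id, kind, reading FROM sensors WHERE reading BETWEEN 2.5 AND 46.8

Result:
id | kind     | reading
---+----------+--------
4  | temp     | 25.6   
5  | humidity | 2.6    
6  | motion   | 7      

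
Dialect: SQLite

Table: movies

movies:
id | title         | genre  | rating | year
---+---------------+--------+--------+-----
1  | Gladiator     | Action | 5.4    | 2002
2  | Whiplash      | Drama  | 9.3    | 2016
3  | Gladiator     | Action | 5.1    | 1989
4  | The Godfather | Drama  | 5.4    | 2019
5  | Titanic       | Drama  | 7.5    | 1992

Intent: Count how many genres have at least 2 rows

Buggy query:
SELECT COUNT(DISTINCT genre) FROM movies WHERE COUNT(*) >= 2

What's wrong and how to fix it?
Bug: COUNT(*) cannot appear in WHERE; the per-group count doesn't exist yet

Fix: Group first with HAVING COUNT(*) >= 2, then COUNT the resulting groups

Corrected query:
SELECT COUNT(*) FROM (SELECT genre FROM movies GROUP BY genre HAVING COUNT(*) >= 2)

Result:
COUNT(*)
--------
2       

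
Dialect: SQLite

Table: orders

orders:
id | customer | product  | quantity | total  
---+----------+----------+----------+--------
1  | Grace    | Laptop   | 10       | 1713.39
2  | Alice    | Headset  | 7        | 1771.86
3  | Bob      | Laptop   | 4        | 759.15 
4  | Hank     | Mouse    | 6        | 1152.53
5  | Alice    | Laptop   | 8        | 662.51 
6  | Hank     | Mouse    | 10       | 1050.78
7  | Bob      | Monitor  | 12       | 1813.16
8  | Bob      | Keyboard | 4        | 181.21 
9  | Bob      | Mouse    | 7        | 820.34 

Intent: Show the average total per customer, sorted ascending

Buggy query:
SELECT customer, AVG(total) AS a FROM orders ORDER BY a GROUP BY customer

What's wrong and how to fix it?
Bug: GROUP BY must precede ORDER BY

Fix: Move ORDER BY to the end, after GROUP BY

Corrected query:
SELECT customer, AVG(total) AS a FROM orders GROUP BY customer ORDER BY a

Result:
customer | a       
---------+---------
Bob      | 893.465 
Hank     | 1101.655
Alice    | 1217.185
Grace    | 1713.39 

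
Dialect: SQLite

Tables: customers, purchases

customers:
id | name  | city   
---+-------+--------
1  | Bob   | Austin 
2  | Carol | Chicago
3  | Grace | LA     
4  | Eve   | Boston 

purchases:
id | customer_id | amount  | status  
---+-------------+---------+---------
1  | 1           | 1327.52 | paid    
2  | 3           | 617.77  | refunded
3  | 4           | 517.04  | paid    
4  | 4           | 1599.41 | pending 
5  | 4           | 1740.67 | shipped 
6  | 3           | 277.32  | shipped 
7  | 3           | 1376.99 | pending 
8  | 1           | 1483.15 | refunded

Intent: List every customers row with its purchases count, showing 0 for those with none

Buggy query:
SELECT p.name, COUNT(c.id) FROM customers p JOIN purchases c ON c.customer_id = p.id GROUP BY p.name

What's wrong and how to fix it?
Bug: An inner join excludes parents with zero children

Fix: Switch to LEFT JOIN to retain unmatched parent rows

Corrected query:
SELECT p.name, COUNT(c.id) FROM customers p LEFT JOIN purchases c ON c.customer_id = p.id GROUP BY p.name

Result:
name  | COUNT(c.id)
------+------------
Bob   | 2          
Carol | 0          
Eve   | 3          
Grace | 3          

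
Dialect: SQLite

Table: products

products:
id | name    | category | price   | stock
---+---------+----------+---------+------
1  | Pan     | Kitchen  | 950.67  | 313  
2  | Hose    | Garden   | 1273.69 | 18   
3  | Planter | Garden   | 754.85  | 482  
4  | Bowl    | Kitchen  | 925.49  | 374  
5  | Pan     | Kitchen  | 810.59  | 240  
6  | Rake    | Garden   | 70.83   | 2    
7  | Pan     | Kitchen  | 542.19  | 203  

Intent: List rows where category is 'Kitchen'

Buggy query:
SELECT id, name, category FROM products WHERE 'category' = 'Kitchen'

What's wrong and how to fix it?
Bug: 'category' in single quotes is a string literal, not the column; the comparison is literal-vs-literal and never true

Fix: Reference the column as category without single quotes

Corrected query:
SELECT id, name, category FROM products WHERE category = 'Kitchen'

Result:
id | name | category
---+------+---------
1  | Pan  | Kitchen 
4  | Bowl | Kitchen 
5  | Pan  | Kitchen 
7  | Pan  | Kitchen 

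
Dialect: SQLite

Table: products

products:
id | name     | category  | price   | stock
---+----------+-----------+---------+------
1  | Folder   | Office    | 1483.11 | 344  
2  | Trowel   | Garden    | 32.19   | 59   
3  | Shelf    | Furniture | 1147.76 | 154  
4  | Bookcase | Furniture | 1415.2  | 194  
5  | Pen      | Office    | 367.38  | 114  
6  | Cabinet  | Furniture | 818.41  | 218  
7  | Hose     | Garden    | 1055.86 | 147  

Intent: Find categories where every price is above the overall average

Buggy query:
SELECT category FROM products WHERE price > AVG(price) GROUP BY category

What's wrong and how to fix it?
Bug: WHERE evaluates per row before aggregation, so AVG() is unavailable

Fix: Use a subquery for AVG and a HAVING MIN(...) filter so the condition holds for every row in the group

Corrected query:
SELECT category FROM products GROUP BY category HAVING MIN(price) > (SELECT AVG(price) FROM products)

Result:
(no rows)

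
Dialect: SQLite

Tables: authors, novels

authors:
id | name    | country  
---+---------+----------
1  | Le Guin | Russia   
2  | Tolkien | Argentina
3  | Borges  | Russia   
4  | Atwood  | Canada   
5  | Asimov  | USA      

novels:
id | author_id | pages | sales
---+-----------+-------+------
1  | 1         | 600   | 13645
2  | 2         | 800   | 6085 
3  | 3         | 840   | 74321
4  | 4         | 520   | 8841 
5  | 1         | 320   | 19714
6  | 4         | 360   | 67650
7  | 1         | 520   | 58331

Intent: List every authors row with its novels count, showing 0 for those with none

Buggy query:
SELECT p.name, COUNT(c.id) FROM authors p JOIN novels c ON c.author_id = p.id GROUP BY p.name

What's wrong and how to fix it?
Bug: INNER JOIN drops authors rows that have no matching novels rows

Fix: Switch to LEFT JOIN to retain unmatched parent rows

Corrected query:
SELECT p.name, COUNT(c.id) FROM authors p LEFT JOIN novels c ON c.author_id = p.id GROUP BY p.name

Result:
name    | COUNT(c.id)
--------+------------
Asimov  | 0          
Atwood  | 2          
Borges  | 1          
Le Guin | 3          
Tolkien | 1          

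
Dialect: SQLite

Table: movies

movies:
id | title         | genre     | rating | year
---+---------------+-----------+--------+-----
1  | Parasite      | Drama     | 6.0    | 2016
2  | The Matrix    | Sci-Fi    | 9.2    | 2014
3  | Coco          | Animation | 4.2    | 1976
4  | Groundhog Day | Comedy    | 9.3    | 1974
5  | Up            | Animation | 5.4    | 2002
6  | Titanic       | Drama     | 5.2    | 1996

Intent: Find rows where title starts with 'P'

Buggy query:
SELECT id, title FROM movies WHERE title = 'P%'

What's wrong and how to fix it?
Bug: '=' compares the literal string including the % character; pattern matching needs LIKE

Fix: Replace '=' with LIKE so 'P%' is treated as a pattern

Corrected query:
SELECT id, title FROM movies WHERE title LIKE 'P%'

Result:
id | title   
---+---------
1  | Parasite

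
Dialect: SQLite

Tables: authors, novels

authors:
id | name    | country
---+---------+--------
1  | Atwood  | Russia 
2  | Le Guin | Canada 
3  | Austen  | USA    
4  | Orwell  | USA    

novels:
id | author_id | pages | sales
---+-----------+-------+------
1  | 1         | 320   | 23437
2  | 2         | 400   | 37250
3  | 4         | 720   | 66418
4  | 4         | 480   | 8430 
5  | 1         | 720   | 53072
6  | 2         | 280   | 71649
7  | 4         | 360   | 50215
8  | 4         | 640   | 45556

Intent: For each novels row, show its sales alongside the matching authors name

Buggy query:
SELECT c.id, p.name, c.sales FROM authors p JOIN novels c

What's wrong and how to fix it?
Bug: JOIN with no ON clause produces a cartesian product; every novels row pairs with every authors row

Fix: Add ON c.author_id = p.id to the JOIN

Corrected query:
SELECT c.id, p.name, c.sales FROM authors p JOIN novels c ON c.author_id = p.id

Result:
id | name    | sales
---+---------+------
1  | Atwood  | 23437
2  | Le Guin | 37250
3  | Orwell  | 66418
4  | Orwell  | 8430 
5  | Atwood  | 53072
6  | Le Guin | 71649
7  | Orwell  | 50215
8  | Orwell  | 45556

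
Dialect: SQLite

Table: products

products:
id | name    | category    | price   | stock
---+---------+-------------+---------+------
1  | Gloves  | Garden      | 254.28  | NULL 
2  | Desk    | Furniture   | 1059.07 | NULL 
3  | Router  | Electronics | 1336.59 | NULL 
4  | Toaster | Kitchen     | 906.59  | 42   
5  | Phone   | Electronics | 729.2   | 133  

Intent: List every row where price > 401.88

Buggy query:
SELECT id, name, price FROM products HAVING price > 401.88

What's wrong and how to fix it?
Bug: This is a non-aggregate query (no GROUP BY, no aggregates), so in SQLite the HAVING clause is invalid here; a row-level condition belongs in WHERE

Fix: Use WHERE for row-level filtering

Corrected query:
SELECT id, name, price FROM products WHERE price > 401.88

Result:
id | name    | price  
---+---------+--------
2  | Desk    | 1059.07
3  | Router  | 1336.59
4  | Toaster | 906.59 
5  | Phone   | 729.2  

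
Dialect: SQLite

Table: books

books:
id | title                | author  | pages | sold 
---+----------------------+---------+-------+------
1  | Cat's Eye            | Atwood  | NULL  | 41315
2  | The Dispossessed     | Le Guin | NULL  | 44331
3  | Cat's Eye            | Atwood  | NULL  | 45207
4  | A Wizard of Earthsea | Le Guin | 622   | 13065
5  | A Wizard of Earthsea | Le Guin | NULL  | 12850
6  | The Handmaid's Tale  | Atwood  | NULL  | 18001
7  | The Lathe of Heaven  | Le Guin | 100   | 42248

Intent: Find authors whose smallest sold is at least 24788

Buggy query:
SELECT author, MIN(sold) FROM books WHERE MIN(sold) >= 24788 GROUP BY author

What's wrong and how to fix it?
Bug: Aggregates like MIN are computed per group after WHERE runs

Fix: Replace WHERE with HAVING after the GROUP BY

Corrected query:
SELECT author, MIN(sold) FROM books GROUP BY author HAVING MIN(sold) >= 24788

Result:
(no rows)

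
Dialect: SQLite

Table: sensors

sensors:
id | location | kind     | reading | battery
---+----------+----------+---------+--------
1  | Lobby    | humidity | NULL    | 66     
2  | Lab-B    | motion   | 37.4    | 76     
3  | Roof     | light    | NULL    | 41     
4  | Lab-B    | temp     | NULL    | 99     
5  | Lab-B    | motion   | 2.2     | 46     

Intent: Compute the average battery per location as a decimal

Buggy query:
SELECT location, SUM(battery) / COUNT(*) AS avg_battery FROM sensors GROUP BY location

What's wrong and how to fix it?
Bug: SUM(battery) and COUNT(*) are both integers; the division truncates the fractional part

Fix: Cast one side to REAL so the division keeps the fractional part

Corrected query:
SELECT location, SUM(battery) * 1.0 / COUNT(*) AS avg_battery FROM sensors GROUP BY location

Result:
location | avg_battery
---------+------------
Lab-B    | 73.666667  
Lobby    | 66         
Roof     | 41         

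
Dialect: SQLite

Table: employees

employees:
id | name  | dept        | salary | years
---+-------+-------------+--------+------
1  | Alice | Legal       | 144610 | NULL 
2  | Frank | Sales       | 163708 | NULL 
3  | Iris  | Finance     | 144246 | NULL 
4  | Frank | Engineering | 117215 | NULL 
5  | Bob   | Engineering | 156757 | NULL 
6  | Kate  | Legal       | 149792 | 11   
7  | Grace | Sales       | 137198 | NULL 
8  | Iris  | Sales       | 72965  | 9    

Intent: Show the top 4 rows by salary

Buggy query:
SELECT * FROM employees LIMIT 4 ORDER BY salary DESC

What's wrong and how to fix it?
Bug: LIMIT must come after ORDER BY

Fix: Swap the clauses: ORDER BY first, then LIMIT

Corrected query:
SELECT * FROM employees ORDER BY salary DESC LIMIT 4

Result:
id | name  | dept        | salary | years
---+-------+-------------+--------+------
2  | Frank | Sales       | 163708 | NULL 
5  | Bob   | Engineering | 156757 | NULL 
6  | Kate  | Legal       | 149792 | 11   
1  | Alice | Legal       | 144610 | NULL 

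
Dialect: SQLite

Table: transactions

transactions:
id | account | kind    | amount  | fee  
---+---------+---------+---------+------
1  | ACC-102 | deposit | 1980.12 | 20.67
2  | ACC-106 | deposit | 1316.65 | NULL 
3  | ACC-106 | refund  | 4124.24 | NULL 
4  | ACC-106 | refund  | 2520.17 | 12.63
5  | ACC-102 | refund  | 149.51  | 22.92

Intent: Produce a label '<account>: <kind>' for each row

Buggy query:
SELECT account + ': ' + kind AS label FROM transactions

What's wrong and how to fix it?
Bug: SQLite uses || for string concatenation; + coerces text to numbers (yielding 0)

Fix: Replace + with || to concatenate text

Corrected query:
SELECT account || ': ' || kind AS label FROM transactions

Result:
label           
----------------
ACC-102: deposit
ACC-106: deposit
ACC-106: refund 
ACC-106: refund 
ACC-102: refund 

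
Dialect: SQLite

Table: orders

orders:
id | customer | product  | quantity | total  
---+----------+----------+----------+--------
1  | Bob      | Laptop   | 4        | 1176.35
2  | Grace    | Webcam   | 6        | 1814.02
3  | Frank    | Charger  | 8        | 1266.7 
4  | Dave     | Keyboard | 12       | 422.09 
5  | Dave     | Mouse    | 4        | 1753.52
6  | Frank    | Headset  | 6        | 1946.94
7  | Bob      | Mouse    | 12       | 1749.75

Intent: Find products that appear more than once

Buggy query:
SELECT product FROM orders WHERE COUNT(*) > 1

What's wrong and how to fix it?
Bug: WHERE can't reference COUNT(*); aggregates are computed after WHERE

Fix: Group first, then use HAVING for the count condition

Corrected query:
SELECT product FROM orders GROUP BY product HAVING COUNT(*) > 1

Result:
product
-------
Mouse  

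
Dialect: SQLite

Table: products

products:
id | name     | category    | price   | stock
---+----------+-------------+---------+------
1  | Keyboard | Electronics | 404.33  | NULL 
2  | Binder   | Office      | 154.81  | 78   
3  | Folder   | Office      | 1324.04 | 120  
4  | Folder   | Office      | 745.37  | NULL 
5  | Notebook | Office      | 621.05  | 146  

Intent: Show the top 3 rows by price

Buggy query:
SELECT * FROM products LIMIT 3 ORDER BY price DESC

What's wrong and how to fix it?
Bug: LIMIT must come after ORDER BY

Fix: Sort with ORDER BY, then apply LIMIT

Corrected query:
SELECT * FROM products ORDER BY price DESC LIMIT 3

Result:
id | name     | category | price   | stock
---+----------+----------+---------+------
3  | Folder   | Office   | 1324.04 | 120  
4  | Folder   | Office   | 745.37  | NULL 
5  | Notebook | Office   | 621.05  | 146  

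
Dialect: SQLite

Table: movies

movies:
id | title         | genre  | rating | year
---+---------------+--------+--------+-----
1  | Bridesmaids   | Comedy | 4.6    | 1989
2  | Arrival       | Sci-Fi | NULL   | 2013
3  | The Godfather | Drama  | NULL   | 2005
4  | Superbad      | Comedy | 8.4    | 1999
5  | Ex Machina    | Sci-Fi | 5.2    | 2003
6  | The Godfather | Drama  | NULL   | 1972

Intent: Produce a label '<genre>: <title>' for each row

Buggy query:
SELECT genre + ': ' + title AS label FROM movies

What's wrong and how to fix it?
Bug: '+' is numeric addition; on text columns SQLite converts them to 0 instead of concatenating

Fix: Use the || operator for string concatenation

Corrected query:
SELECT genre || ': ' || title AS label FROM movies

Result:
label               
--------------------
Comedy: Bridesmaids 
Sci-Fi: Arrival     
Drama: The Godfather
Comedy: Superbad    
Sci-Fi: Ex Machina  
Drama: The Godfather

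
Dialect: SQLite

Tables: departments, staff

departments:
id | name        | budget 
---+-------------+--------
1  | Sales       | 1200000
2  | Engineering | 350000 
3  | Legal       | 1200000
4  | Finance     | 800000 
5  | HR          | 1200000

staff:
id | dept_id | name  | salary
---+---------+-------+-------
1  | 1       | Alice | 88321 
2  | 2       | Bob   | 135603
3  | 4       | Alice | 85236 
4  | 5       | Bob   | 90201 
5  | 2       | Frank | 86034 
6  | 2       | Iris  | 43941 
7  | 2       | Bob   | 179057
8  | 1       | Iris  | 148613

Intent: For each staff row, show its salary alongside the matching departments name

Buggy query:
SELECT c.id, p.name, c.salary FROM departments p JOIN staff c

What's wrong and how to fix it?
Bug: JOIN with no ON clause produces a cartesian product; every staff row pairs with every departments row

Fix: Specify the join condition linking the foreign key to the parent id

Corrected query:
SELECT c.id, p.name, c.salary FROM departments p JOIN staff c ON c.dept_id = p.id

Result:
id | name        | salary
---+-------------+-------
1  | Sales       | 88321 
2  | Engineering | 135603
3  | Finance     | 85236 
4  | HR          | 90201 
5  | Engineering | 86034 
6  | Engineering | 43941 
7  | Engineering | 179057
8  | Sales       | 148613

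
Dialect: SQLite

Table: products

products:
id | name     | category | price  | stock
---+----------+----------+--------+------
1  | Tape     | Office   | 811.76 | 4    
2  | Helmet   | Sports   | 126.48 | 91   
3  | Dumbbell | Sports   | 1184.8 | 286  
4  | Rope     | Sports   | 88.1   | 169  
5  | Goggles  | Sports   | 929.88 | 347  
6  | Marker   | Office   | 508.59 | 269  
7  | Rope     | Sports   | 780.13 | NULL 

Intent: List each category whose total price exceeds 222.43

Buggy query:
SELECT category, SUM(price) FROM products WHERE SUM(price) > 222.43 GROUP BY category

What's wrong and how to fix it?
Bug: WHERE runs before GROUP BY, so aggregates aren't available there

Fix: Use HAVING (which filters groups after aggregation) instead of WHERE

Corrected query:
SELECT category, SUM(price) FROM products GROUP BY category HAVING SUM(price) > 222.43

Result:
category | SUM(price)
---------+-----------
Office   | 1320.35   
Sports   | 3109.39   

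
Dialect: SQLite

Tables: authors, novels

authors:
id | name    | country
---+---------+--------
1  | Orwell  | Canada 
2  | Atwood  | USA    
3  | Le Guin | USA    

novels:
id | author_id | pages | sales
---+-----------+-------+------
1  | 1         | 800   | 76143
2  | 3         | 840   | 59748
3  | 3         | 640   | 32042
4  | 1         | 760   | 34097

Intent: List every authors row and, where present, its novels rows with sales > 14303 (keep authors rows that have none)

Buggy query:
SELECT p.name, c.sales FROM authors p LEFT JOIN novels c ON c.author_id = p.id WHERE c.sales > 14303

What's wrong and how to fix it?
Bug: Filtering c.sales in WHERE discards the NULL rows produced by LEFT JOIN, turning it into an inner join

Fix: Put 'c.sales > 14303' in the JOIN's ON clause instead of WHERE

Corrected query:
SELECT p.name, c.sales FROM authors p LEFT JOIN novels c ON c.author_id = p.id AND c.sales > 14303

Result:
name    | sales
--------+------
Orwell  | 34097
Orwell  | 76143
Atwood  | NULL 
Le Guin | 32042
Le Guin | 59748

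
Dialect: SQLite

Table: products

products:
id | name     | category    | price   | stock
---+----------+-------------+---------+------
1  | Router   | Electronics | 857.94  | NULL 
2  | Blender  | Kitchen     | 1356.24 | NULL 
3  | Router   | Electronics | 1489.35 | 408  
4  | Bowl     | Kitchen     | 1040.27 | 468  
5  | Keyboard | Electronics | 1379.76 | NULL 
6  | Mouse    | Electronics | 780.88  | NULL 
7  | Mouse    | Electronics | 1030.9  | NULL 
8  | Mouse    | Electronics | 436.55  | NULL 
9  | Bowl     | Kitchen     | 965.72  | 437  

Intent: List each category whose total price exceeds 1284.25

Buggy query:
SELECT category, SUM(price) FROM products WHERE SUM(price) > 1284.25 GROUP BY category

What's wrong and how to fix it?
Bug: Aggregate functions cannot appear in a WHERE clause

Fix: Use HAVING (which filters groups after aggregation) instead of WHERE

Corrected query:
SELECT category, SUM(price) FROM products GROUP BY category HAVING SUM(price) > 1284.25

Result:
category    | SUM(price)
------------+-----------
Electronics | 5975.38   
Kitchen     | 3362.23   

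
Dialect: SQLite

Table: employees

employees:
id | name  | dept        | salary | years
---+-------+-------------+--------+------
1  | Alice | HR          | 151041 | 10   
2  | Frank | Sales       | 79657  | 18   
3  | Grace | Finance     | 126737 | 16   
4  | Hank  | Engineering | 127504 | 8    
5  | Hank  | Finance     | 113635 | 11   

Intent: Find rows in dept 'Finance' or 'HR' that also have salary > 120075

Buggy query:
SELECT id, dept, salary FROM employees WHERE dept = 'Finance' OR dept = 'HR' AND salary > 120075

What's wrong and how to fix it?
Bug: Without parentheses, AND is evaluated before OR, so the salary filter only applies to the 'HR' branch

Fix: Group the OR with parentheses (or use IN), then AND the threshold

Corrected query:
SELECT id, dept, salary FROM employees WHERE (dept = 'Finance' OR dept = 'HR') AND salary > 120075

Result:
id | dept    | salary
---+---------+-------
1  | HR      | 151041
3  | Finance | 126737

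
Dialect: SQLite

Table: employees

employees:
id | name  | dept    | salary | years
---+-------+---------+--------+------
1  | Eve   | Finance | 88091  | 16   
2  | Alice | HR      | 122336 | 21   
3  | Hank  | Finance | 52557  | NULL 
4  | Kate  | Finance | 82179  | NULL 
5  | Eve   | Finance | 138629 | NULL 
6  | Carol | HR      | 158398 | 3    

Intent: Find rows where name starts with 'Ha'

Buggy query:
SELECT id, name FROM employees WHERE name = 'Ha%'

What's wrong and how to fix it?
Bug: '=' compares the literal string including the % character; pattern matching needs LIKE

Fix: Replace '=' with LIKE so 'Ha%' is treated as a pattern

Corrected query:
SELECT id, name FROM employees WHERE name LIKE 'Ha%'

Result:
id | name
---+-----
3  | Hank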